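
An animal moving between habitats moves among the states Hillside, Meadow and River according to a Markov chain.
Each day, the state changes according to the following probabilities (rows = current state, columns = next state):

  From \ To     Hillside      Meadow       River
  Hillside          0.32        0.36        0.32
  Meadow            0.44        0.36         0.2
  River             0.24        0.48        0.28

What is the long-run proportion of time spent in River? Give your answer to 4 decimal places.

0.2625

Let the stationary distribution be π with π = πP and π_1 + π_2 + π_3 = 1.
π_1 = 0.32·π_1 + 0.44·π_2 + 0.24·π_3
π_2 = 0.36·π_1 + 0.36·π_2 + 0.48·π_3
Solving with the normalization constraint gives π = (0.3460, 0.3915, 0.2625).
So the stationary probability of River is 0.2625.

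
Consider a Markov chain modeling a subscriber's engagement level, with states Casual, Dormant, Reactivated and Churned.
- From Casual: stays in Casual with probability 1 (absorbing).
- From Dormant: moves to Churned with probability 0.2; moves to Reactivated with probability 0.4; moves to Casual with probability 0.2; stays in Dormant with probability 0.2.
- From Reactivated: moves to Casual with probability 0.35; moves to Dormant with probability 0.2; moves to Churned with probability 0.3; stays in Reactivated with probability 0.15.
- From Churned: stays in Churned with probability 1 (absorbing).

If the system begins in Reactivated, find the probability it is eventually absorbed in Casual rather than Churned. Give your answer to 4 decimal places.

Let h(s) be the probability of absorption at Casual starting from transient state s. Then h(Casual) = 1 and h(Churned) = 0. By first-step analysis:
h(Dormant) = 0.2·1 + 0.2·h(Dormant) + 0.4·h(Reactivated) + 0.2·0
h(Reactivated) = 0.35·1 + 0.2·h(Dormant) + 0.15·h(Reactivated) + 0.3·0
Solving: h(Dormant) = 0.5167, h(Reactivated) = 0.5333.
Starting from Reactivated, the probability is 0.5333.

0.5333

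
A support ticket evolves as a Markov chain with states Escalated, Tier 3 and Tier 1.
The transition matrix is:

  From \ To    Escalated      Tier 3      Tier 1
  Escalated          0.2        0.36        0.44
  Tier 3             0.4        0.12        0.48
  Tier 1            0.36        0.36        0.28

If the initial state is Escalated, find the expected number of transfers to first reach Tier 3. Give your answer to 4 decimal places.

2.7778

Let t(s) be the expected number of transfers to first reach Tier 3 from state s, with t(Tier 3) = 0. Conditioning on the first transfer:
t(Escalated) = 1 + 0.2·t(Escalated) + 0.44·t(Tier 1)
t(Tier 1) = 1 + 0.36·t(Escalated) + 0.28·t(Tier 1)
Solving: t(Escalated) = 2.7778, t(Tier 1) = 2.7778.
Expected transfers from Escalated to Tier 3: 2.7778.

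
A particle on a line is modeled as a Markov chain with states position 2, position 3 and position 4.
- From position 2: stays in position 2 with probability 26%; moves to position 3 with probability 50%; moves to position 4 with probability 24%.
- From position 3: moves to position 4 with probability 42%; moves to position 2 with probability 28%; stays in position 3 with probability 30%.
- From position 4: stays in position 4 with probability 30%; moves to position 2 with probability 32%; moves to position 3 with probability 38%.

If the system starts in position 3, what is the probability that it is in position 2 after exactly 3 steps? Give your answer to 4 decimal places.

0.2869

Propagate the distribution vector 3 steps from position 3.
After 0 steps: (0.0000, 1.0000, 0.0000)
After 1 step: (0.2800, 0.3000, 0.4200)
After 2 steps: (0.2912, 0.3896, 0.3192)
After 3 steps: (0.2869, 0.3838, 0.3293)
P(in position 2 after 3 steps) = 0.2869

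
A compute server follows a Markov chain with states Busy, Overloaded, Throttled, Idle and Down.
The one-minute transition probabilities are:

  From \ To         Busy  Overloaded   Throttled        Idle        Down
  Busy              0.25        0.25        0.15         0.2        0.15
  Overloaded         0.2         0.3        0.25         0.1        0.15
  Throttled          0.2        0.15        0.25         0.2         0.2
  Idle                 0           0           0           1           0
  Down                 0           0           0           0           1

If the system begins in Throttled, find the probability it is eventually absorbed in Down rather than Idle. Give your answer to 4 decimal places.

0.4994

Let h(s) be the probability of absorption at Down starting from transient state s. Then h(Down) = 1 and h(Idle) = 0. By first-step analysis:
h(Busy) = 0.25·h(Busy) + 0.25·h(Overloaded) + 0.15·h(Throttled) + 0.2·0 + 0.15·1
h(Overloaded) = 0.2·h(Busy) + 0.3·h(Overloaded) + 0.25·h(Throttled) + 0.1·0 + 0.15·1
h(Throttled) = 0.2·h(Busy) + 0.15·h(Overloaded) + 0.25·h(Throttled) + 0.2·0 + 0.2·1
Solving: h(Busy) = 0.4761, h(Overloaded) = 0.5287, h(Throttled) = 0.4994.
Starting from Throttled, the probability is 0.4994.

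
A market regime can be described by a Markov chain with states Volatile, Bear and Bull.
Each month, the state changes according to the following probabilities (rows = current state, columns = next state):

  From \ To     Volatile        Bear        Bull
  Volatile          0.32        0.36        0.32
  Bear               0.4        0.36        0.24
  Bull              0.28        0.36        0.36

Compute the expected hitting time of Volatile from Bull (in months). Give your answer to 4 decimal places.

Let t(s) be the expected number of months to first reach Volatile from state s, with t(Volatile) = 0. Conditioning on the first month:
t(Bear) = 1 + 0.36·t(Bear) + 0.24·t(Bull)
t(Bull) = 1 + 0.36·t(Bear) + 0.36·t(Bull)
Solving: t(Bear) = 2.7228, t(Bull) = 3.0941.
Expected months from Bull to Volatile: 3.0941.

3.0941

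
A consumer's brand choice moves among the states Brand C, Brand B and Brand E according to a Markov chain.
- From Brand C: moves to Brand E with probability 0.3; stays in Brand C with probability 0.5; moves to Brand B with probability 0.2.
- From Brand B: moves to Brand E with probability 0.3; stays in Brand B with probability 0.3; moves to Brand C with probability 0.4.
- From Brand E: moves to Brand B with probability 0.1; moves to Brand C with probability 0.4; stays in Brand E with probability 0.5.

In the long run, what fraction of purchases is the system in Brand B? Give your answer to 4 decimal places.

Let the stationary distribution be π with π = πP and π_1 + π_2 + π_3 = 1.
π_1 = 0.5·π_1 + 0.4·π_2 + 0.4·π_3
π_2 = 0.2·π_1 + 0.3·π_2 + 0.1·π_3
Solving with the normalization constraint gives π = (0.4444, 0.1806, 0.3750).
So the stationary probability of Brand B is 0.1806.

0.1806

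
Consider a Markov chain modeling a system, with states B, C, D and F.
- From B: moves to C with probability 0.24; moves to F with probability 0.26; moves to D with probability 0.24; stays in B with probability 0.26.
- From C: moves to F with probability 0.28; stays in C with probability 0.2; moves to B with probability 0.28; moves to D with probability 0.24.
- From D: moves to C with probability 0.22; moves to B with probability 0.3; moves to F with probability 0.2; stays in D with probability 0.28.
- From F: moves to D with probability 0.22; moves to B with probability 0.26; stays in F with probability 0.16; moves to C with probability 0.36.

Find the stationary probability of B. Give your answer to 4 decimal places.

0.2749

Let the stationary distribution be π with π = πP and π_1 + π_2 + π_3 + π_4 = 1.
π_1 = 0.26·π_1 + 0.28·π_2 + 0.3·π_3 + 0.26·π_4
π_2 = 0.24·π_1 + 0.2·π_2 + 0.22·π_3 + 0.36·π_4
π_3 = 0.24·π_1 + 0.24·π_2 + 0.28·π_3 + 0.22·π_4
Solving with the normalization constraint gives π = (0.2749, 0.2523, 0.2453, 0.2276).
So the stationary probability of B is 0.2749.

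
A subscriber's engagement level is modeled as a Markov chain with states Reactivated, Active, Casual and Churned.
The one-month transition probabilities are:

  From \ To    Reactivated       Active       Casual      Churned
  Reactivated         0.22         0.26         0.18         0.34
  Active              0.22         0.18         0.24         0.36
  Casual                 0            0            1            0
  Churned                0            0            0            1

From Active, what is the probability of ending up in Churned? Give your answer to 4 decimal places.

0.6106

Let h(s) be the probability of absorption at Churned starting from transient state s. Then h(Churned) = 1 and h(Casual) = 0. By first-step analysis:
h(Reactivated) = 0.22·h(Reactivated) + 0.26·h(Active) + 0.18·0 + 0.34·1
h(Active) = 0.22·h(Reactivated) + 0.18·h(Active) + 0.24·0 + 0.36·1
Solving: h(Reactivated) = 0.6394, h(Active) = 0.6106.
Starting from Active, the probability is 0.6106.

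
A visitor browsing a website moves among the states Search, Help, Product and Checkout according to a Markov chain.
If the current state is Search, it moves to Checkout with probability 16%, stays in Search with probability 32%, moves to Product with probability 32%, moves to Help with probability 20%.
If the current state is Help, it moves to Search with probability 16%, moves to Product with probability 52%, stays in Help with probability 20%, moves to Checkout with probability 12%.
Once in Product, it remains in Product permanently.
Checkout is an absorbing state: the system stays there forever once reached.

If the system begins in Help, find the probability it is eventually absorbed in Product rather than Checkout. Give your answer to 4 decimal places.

0.7906

Let h(s) be the probability of absorption at Product starting from transient state s. Then h(Product) = 1 and h(Checkout) = 0. By first-step analysis:
h(Search) = 0.32·h(Search) + 0.2·h(Help) + 0.32·1 + 0.16·0
h(Help) = 0.16·h(Search) + 0.2·h(Help) + 0.52·1 + 0.12·0
Solving: h(Search) = 0.7031, h(Help) = 0.7906.
Starting from Help, the probability is 0.7906.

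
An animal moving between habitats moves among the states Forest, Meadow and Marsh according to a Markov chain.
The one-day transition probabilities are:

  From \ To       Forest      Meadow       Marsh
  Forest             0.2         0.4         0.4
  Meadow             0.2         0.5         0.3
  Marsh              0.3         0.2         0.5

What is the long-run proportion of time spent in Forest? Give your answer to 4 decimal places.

0.2405

Let the stationary distribution be π with π = πP and π_1 + π_2 + π_3 = 1.
π_1 = 0.2·π_1 + 0.2·π_2 + 0.3·π_3
π_2 = 0.4·π_1 + 0.5·π_2 + 0.2·π_3
Solving with the normalization constraint gives π = (0.2405, 0.3544, 0.4051).
So the stationary probability of Forest is 0.2405.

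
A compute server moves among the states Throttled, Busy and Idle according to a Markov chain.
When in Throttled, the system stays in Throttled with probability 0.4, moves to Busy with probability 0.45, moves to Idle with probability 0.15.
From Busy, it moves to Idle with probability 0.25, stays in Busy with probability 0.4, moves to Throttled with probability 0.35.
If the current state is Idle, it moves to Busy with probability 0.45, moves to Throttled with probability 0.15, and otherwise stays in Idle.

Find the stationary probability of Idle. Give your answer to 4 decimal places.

0.2571

Let the stationary distribution be π with π = πP and π_1 + π_2 + π_3 = 1.
π_1 = 0.4·π_1 + 0.35·π_2 + 0.15·π_3
π_2 = 0.45·π_1 + 0.4·π_2 + 0.45·π_3
Solving with the normalization constraint gives π = (0.3143, 0.4286, 0.2571).
So the stationary probability of Idle is 0.2571.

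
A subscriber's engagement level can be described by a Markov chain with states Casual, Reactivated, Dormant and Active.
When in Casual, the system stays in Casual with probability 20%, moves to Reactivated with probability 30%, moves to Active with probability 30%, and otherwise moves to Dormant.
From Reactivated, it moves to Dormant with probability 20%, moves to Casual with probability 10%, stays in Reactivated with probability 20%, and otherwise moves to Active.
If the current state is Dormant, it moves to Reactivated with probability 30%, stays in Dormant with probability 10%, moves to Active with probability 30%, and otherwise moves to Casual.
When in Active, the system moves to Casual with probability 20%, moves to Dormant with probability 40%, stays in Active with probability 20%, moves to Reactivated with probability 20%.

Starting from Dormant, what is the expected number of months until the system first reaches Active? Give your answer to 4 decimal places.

Let t(s) be the expected number of months to first reach Active from state s, with t(Active) = 0. Conditioning on the first month:
t(Casual) = 1 + 0.2·t(Casual) + 0.3·t(Reactivated) + 0.2·t(Dormant)
t(Reactivated) = 1 + 0.1·t(Casual) + 0.2·t(Reactivated) + 0.2·t(Dormant)
t(Dormant) = 1 + 0.3·t(Casual) + 0.3·t(Reactivated) + 0.1·t(Dormant)
Solving: t(Casual) = 2.8205, t(Reactivated) = 2.3077, t(Dormant) = 2.8205.
Expected months from Dormant to Active: 2.8205.

2.8205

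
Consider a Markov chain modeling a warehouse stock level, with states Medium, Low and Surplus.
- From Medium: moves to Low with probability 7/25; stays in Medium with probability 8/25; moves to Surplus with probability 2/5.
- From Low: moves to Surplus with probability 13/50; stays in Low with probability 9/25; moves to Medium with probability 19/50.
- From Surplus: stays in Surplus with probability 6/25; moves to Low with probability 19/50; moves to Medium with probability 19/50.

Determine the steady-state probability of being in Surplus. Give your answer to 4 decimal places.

Let the stationary distribution be π with π = πP and π_1 + π_2 + π_3 = 1.
π_1 = 0.32·π_1 + 0.38·π_2 + 0.38·π_3
π_2 = 0.28·π_1 + 0.36·π_2 + 0.38·π_3
Solving with the normalization constraint gives π = (0.3585, 0.3374, 0.3041).
So the stationary probability of Surplus is 0.3041.

0.3041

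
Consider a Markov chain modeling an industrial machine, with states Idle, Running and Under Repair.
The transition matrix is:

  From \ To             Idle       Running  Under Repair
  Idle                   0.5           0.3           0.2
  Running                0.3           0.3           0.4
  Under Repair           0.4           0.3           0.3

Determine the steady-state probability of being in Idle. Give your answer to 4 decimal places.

Let the stationary distribution be π with π = πP and π_1 + π_2 + π_3 = 1.
π_1 = 0.5·π_1 + 0.3·π_2 + 0.4·π_3
π_2 = 0.3·π_1 + 0.3·π_2 + 0.3·π_3
Solving with the normalization constraint gives π = (0.4111, 0.3000, 0.2889).
So the stationary probability of Idle is 0.4111.

0.4111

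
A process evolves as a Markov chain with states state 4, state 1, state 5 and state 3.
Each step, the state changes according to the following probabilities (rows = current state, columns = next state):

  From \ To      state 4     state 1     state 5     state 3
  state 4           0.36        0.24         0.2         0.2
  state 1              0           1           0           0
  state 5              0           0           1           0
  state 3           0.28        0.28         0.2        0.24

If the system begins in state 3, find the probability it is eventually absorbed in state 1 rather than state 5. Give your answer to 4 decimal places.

0.5725

Let h(s) be the probability of absorption at state 1 starting from transient state s. Then h(state 1) = 1 and h(state 5) = 0. By first-step analysis:
h(state 4) = 0.36·h(state 4) + 0.24·1 + 0.2·0 + 0.2·h(state 3)
h(state 3) = 0.28·h(state 4) + 0.28·1 + 0.2·0 + 0.24·h(state 3)
Solving: h(state 4) = 0.5539, h(state 3) = 0.5725.
Starting from state 3, the probability is 0.5725.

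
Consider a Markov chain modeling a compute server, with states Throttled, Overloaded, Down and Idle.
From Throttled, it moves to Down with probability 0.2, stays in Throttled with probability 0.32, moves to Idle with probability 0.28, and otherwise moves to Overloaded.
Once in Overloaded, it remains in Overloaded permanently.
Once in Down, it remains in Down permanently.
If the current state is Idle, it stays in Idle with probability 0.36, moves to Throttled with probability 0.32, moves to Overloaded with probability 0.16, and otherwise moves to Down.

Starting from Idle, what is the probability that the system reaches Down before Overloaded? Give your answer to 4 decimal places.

Let h(s) be the probability of absorption at Down starting from transient state s. Then h(Down) = 1 and h(Overloaded) = 0. By first-step analysis:
h(Throttled) = 0.32·h(Throttled) + 0.2·0 + 0.2·1 + 0.28·h(Idle)
h(Idle) = 0.32·h(Throttled) + 0.16·0 + 0.16·1 + 0.36·h(Idle)
Solving: h(Throttled) = 0.5000, h(Idle) = 0.5000.
Starting from Idle, the probability is 0.5000.

0.5000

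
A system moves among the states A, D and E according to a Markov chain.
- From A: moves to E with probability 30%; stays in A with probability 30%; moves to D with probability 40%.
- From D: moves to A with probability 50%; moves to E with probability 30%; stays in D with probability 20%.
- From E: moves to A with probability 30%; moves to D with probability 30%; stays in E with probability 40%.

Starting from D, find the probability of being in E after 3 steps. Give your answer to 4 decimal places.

Propagate the distribution vector 3 steps from D.
After 0 steps: (0.0000, 1.0000, 0.0000)
After 1 step: (0.5000, 0.2000, 0.3000)
After 2 steps: (0.3400, 0.3300, 0.3300)
After 3 steps: (0.3660, 0.3010, 0.3330)
P(in E after 3 steps) = 0.3330

0.3330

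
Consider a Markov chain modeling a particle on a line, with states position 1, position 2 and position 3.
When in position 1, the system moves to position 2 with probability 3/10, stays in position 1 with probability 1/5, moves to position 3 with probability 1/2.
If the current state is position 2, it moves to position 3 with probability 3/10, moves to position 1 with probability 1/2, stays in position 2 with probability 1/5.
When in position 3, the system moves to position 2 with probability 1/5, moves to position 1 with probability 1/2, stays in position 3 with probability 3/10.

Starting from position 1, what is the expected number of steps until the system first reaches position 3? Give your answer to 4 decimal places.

Let t(s) be the expected number of steps to first reach position 3 from state s, with t(position 3) = 0. Conditioning on the first step:
t(position 1) = 1 + 0.2·t(position 1) + 0.3·t(position 2)
t(position 2) = 1 + 0.5·t(position 1) + 0.2·t(position 2)
Solving: t(position 1) = 2.2449, t(position 2) = 2.6531.
Expected steps from position 1 to position 3: 2.2449.

2.2449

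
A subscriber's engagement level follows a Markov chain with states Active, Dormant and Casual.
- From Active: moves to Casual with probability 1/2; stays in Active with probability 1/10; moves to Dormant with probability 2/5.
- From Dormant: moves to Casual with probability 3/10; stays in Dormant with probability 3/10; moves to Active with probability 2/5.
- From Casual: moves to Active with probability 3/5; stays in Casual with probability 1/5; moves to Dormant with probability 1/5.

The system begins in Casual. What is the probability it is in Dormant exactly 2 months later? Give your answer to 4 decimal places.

Sum over the intermediate state after 1 month:
P = P(Casual→Active)·P(Active→Dormant) + P(Casual→Dormant)·P(Dormant→Dormant) + P(Casual→Casual)·P(Casual→Dormant)
  = 0.6×0.4 + 0.2×0.3 + 0.2×0.2
  = 0.2400 + 0.0600 + 0.0400 = 0.3400

0.3400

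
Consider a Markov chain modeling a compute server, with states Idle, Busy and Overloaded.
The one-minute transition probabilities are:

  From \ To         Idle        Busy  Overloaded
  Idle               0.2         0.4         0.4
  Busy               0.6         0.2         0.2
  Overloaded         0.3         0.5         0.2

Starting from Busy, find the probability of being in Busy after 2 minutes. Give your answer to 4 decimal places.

0.3800

Sum over the intermediate state after 1 minute:
P = P(Busy→Idle)·P(Idle→Busy) + P(Busy→Busy)·P(Busy→Busy) + P(Busy→Overloaded)·P(Overloaded→Busy)
  = 0.6×0.4 + 0.2×0.2 + 0.2×0.5
  = 0.2400 + 0.0400 + 0.1000 = 0.3800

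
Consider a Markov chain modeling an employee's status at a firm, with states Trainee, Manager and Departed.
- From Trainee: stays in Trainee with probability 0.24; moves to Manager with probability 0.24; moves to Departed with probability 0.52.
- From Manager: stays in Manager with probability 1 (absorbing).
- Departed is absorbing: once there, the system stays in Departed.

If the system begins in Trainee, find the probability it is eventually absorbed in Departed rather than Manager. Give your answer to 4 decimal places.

0.6842

Let h(s) be the probability of absorption at Departed starting from transient state s. Then h(Departed) = 1 and h(Manager) = 0. By first-step analysis:
h(Trainee) = 0.24·h(Trainee) + 0.24·0 + 0.52·1
Solving: h(Trainee) = 0.6842.
Starting from Trainee, the probability is 0.6842.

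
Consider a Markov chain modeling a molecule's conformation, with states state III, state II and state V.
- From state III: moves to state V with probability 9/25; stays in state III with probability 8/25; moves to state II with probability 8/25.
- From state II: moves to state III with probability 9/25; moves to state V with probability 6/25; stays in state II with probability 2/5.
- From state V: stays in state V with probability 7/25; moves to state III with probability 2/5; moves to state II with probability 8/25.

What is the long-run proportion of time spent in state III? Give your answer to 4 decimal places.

0.3575

Let the stationary distribution be π with π = πP and π_1 + π_2 + π_3 = 1.
π_1 = 0.32·π_1 + 0.36·π_2 + 0.4·π_3
π_2 = 0.32·π_1 + 0.4·π_2 + 0.32·π_3
Solving with the normalization constraint gives π = (0.3575, 0.3478, 0.2947).
So the stationary probability of state III is 0.3575.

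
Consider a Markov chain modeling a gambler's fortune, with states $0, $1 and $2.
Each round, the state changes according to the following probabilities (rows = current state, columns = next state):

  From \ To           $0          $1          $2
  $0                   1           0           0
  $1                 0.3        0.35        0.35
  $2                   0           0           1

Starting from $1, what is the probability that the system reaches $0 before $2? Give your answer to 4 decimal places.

Let h(s) be the probability of absorption at $0 starting from transient state s. Then h($0) = 1 and h($2) = 0. By first-step analysis:
h($1) = 0.3·1 + 0.35·h($1) + 0.35·0
Solving: h($1) = 0.4615.
Starting from $1, the probability is 0.4615.

0.4615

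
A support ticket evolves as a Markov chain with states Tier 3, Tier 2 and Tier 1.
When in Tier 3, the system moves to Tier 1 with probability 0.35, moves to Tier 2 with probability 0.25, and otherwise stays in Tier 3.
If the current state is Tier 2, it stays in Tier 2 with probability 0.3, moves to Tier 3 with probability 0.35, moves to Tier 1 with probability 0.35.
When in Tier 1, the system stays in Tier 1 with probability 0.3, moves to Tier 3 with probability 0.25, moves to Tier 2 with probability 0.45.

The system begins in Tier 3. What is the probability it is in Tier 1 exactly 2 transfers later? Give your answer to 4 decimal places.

Sum over the intermediate state after 1 transfer:
P = P(Tier 3→Tier 3)·P(Tier 3→Tier 1) + P(Tier 3→Tier 2)·P(Tier 2→Tier 1) + P(Tier 3→Tier 1)·P(Tier 1→Tier 1)
  = 0.4×0.35 + 0.25×0.35 + 0.35×0.3
  = 0.1400 + 0.0875 + 0.1050 = 0.3325

0.3325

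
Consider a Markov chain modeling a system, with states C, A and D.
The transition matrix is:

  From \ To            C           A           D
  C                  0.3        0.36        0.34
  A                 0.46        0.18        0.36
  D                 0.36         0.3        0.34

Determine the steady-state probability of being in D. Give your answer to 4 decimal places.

0.3458

Let the stationary distribution be π with π = πP and π_1 + π_2 + π_3 = 1.
π_1 = 0.3·π_1 + 0.46·π_2 + 0.36·π_3
π_2 = 0.36·π_1 + 0.18·π_2 + 0.3·π_3
Solving with the normalization constraint gives π = (0.3667, 0.2875, 0.3458).
So the stationary probability of D is 0.3458.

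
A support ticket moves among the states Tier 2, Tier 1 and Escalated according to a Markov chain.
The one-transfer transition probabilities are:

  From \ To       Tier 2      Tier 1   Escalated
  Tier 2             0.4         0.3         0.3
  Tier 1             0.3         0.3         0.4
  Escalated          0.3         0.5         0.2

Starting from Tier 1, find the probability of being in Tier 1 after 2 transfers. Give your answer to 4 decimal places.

0.3800

Sum over the intermediate state after 1 transfer:
P = P(Tier 1→Tier 2)·P(Tier 2→Tier 1) + P(Tier 1→Tier 1)·P(Tier 1→Tier 1) + P(Tier 1→Escalated)·P(Escalated→Tier 1)
  = 0.3×0.3 + 0.3×0.3 + 0.4×0.5
  = 0.0900 + 0.0900 + 0.2000 = 0.3800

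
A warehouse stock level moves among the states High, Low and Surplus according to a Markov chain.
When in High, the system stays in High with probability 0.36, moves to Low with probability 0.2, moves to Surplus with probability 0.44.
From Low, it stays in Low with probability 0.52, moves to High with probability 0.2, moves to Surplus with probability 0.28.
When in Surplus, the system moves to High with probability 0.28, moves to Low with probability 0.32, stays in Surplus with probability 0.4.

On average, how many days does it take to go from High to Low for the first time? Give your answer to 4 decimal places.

3.9877

Let t(s) be the expected number of days to first reach Low from state s, with t(Low) = 0. Conditioning on the first day:
t(High) = 1 + 0.36·t(High) + 0.44·t(Surplus)
t(Surplus) = 1 + 0.28·t(High) + 0.4·t(Surplus)
Solving: t(High) = 3.9877, t(Surplus) = 3.5276.
Expected days from High to Low: 3.9877.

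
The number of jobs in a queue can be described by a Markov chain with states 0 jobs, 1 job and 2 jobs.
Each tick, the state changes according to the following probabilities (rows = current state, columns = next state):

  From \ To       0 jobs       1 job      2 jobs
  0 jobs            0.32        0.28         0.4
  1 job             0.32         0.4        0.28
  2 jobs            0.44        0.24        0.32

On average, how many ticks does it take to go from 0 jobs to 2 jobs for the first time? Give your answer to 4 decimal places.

Let t(s) be the expected number of ticks to first reach 2 jobs from state s, with t(2 jobs) = 0. Conditioning on the first tick:
t(0 jobs) = 1 + 0.32·t(0 jobs) + 0.28·t(1 job)
t(1 job) = 1 + 0.32·t(0 jobs) + 0.4·t(1 job)
Solving: t(0 jobs) = 2.7638, t(1 job) = 3.1407.
Expected ticks from 0 jobs to 2 jobs: 2.7638.

2.7638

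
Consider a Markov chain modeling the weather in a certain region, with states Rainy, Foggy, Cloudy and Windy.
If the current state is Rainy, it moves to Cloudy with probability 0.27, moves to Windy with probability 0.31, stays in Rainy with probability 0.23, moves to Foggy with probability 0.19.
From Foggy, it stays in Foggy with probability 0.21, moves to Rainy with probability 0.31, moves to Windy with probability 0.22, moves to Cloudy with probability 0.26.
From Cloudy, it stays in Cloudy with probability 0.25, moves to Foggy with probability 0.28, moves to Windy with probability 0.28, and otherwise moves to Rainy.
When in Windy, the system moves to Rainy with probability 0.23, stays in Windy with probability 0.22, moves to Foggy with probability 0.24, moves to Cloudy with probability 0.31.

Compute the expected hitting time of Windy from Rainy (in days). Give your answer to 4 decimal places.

Let t(s) be the expected number of days to first reach Windy from state s, with t(Windy) = 0. Conditioning on the first day:
t(Rainy) = 1 + 0.23·t(Rainy) + 0.19·t(Foggy) + 0.27·t(Cloudy)
t(Foggy) = 1 + 0.31·t(Rainy) + 0.21·t(Foggy) + 0.26·t(Cloudy)
t(Cloudy) = 1 + 0.19·t(Rainy) + 0.28·t(Foggy) + 0.25·t(Cloudy)
Solving: t(Rainy) = 3.5398, t(Foggy) = 3.8635, t(Cloudy) = 3.6725.
Expected days from Rainy to Windy: 3.5398.

3.5398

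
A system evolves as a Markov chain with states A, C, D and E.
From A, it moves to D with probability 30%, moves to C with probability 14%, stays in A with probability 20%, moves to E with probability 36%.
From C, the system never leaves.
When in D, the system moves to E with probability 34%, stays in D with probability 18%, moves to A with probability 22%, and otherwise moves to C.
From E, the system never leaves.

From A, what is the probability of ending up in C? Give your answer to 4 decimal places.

0.3268

Let h(s) be the probability of absorption at C starting from transient state s. Then h(C) = 1 and h(E) = 0. By first-step analysis:
h(A) = 0.2·h(A) + 0.14·1 + 0.3·h(D) + 0.36·0
h(D) = 0.22·h(A) + 0.26·1 + 0.18·h(D) + 0.34·0
Solving: h(A) = 0.3268, h(D) = 0.4047.
Starting from A, the probability is 0.3268.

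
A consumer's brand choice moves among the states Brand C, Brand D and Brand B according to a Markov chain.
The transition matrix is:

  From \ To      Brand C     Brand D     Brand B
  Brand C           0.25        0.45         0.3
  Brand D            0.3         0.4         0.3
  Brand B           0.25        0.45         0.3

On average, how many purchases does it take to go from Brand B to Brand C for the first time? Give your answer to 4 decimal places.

3.6842

Let t(s) be the expected number of purchases to first reach Brand C from state s, with t(Brand C) = 0. Conditioning on the first purchase:
t(Brand D) = 1 + 0.4·t(Brand D) + 0.3·t(Brand B)
t(Brand B) = 1 + 0.45·t(Brand D) + 0.3·t(Brand B)
Solving: t(Brand D) = 3.5088, t(Brand B) = 3.6842.
Expected purchases from Brand B to Brand C: 3.6842.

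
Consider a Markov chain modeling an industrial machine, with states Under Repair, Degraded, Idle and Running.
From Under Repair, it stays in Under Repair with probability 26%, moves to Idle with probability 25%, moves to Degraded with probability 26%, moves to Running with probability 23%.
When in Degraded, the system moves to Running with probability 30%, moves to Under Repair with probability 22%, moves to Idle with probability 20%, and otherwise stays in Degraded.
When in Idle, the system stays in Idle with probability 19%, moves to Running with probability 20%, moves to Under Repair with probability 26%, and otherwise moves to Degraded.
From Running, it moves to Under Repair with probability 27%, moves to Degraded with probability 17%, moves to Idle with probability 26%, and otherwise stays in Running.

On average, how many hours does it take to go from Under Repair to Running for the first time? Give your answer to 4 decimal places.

4.1096

Let t(s) be the expected number of hours to first reach Running from state s, with t(Running) = 0. Conditioning on the first hour:
t(Under Repair) = 1 + 0.26·t(Under Repair) + 0.26·t(Degraded) + 0.25·t(Idle)
t(Degraded) = 1 + 0.22·t(Under Repair) + 0.28·t(Degraded) + 0.2·t(Idle)
t(Idle) = 1 + 0.26·t(Under Repair) + 0.35·t(Degraded) + 0.19·t(Idle)
Solving: t(Under Repair) = 4.1096, t(Degraded) = 3.8115, t(Idle) = 4.2006.
Expected hours from Under Repair to Running: 4.1096.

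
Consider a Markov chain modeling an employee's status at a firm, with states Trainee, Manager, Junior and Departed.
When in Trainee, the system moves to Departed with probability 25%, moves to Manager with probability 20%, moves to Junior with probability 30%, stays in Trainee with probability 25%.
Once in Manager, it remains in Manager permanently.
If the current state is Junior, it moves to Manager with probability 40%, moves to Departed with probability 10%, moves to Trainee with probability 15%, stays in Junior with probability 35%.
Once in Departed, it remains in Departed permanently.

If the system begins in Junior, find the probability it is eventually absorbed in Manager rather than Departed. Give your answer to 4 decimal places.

Let h(s) be the probability of absorption at Manager starting from transient state s. Then h(Manager) = 1 and h(Departed) = 0. By first-step analysis:
h(Trainee) = 0.25·h(Trainee) + 0.2·1 + 0.3·h(Junior) + 0.25·0
h(Junior) = 0.15·h(Trainee) + 0.4·1 + 0.35·h(Junior) + 0.1·0
Solving: h(Trainee) = 0.5650, h(Junior) = 0.7458.
Starting from Junior, the probability is 0.7458.

0.7458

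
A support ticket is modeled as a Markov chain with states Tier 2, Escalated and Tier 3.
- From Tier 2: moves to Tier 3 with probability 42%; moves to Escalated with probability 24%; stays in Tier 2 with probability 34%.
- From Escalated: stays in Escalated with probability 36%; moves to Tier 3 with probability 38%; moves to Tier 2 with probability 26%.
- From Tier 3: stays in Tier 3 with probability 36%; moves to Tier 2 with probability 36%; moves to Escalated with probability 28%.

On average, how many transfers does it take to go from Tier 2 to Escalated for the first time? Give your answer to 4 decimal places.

Let t(s) be the expected number of transfers to first reach Escalated from state s, with t(Escalated) = 0. Conditioning on the first transfer:
t(Tier 2) = 1 + 0.34·t(Tier 2) + 0.42·t(Tier 3)
t(Tier 3) = 1 + 0.36·t(Tier 2) + 0.36·t(Tier 3)
Solving: t(Tier 2) = 3.9086, t(Tier 3) = 3.7611.
Expected transfers from Tier 2 to Escalated: 3.9086.

3.9086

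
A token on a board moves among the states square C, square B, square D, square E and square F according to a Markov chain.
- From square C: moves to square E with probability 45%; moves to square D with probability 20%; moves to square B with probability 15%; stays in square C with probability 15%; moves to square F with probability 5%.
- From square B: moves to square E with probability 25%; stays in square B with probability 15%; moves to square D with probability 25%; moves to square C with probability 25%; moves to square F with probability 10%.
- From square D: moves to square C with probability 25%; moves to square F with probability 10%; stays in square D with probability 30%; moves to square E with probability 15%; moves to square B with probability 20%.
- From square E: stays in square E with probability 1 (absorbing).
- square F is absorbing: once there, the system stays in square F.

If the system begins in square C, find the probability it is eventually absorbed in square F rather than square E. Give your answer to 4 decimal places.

0.1666

Let h(s) be the probability of absorption at square F starting from transient state s. Then h(square F) = 1 and h(square E) = 0. By first-step analysis:
h(square C) = 0.15·h(square C) + 0.15·h(square B) + 0.2·h(square D) + 0.45·0 + 0.05·1
h(square B) = 0.25·h(square C) + 0.15·h(square B) + 0.25·h(square D) + 0.25·0 + 0.1·1
h(square D) = 0.25·h(square C) + 0.2·h(square B) + 0.3·h(square D) + 0.15·0 + 0.1·1
Solving: h(square C) = 0.1666, h(square B) = 0.2469, h(square D) = 0.2729.
Starting from square C, the probability is 0.1666.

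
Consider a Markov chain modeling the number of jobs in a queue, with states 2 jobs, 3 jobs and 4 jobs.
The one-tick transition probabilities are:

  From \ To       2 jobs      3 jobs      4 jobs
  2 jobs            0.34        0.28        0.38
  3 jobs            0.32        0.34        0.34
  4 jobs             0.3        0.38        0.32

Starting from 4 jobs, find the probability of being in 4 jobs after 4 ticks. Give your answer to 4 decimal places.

Propagate the distribution vector 4 ticks from 4 jobs.
After 0 ticks: (0.0000, 0.0000, 1.0000)
After 1 tick: (0.3000, 0.3800, 0.3200)
After 2 ticks: (0.3196, 0.3348, 0.3456)
After 3 ticks: (0.3195, 0.3346, 0.3459)
After 4 ticks: (0.3195, 0.3347, 0.3459)
P(in 4 jobs after 4 ticks) = 0.3459

0.3459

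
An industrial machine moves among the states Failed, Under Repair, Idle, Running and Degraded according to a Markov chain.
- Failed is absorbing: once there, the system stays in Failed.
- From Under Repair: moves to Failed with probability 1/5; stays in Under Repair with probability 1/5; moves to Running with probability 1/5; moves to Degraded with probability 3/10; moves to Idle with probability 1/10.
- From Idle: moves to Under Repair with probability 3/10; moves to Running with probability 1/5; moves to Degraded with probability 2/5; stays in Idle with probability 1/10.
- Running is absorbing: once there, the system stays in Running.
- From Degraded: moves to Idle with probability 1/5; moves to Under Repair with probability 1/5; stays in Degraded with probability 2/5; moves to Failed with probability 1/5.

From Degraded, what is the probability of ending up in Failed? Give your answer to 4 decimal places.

0.6889

Let h(s) be the probability of absorption at Failed starting from transient state s. Then h(Failed) = 1 and h(Running) = 0. By first-step analysis:
h(Under Repair) = 0.2·1 + 0.2·h(Under Repair) + 0.1·h(Idle) + 0.2·0 + 0.3·h(Degraded)
h(Idle) = 0.3·h(Under Repair) + 0.1·h(Idle) + 0.2·0 + 0.4·h(Degraded)
h(Degraded) = 0.2·1 + 0.2·h(Under Repair) + 0.2·h(Idle) + 0.4·h(Degraded)
Solving: h(Under Repair) = 0.5704, h(Idle) = 0.4963, h(Degraded) = 0.6889.
Starting from Degraded, the probability is 0.6889.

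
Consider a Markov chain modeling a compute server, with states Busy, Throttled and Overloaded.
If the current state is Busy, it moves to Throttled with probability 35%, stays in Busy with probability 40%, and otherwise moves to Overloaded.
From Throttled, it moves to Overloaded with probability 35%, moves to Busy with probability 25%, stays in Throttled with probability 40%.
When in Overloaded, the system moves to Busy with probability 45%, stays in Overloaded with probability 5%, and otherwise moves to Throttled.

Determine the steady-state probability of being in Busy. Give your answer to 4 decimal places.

0.3511

Let the stationary distribution be π with π = πP and π_1 + π_2 + π_3 = 1.
π_1 = 0.4·π_1 + 0.25·π_2 + 0.45·π_3
π_2 = 0.35·π_1 + 0.4·π_2 + 0.5·π_3
Solving with the normalization constraint gives π = (0.3511, 0.4067, 0.2422).
So the stationary probability of Busy is 0.3511.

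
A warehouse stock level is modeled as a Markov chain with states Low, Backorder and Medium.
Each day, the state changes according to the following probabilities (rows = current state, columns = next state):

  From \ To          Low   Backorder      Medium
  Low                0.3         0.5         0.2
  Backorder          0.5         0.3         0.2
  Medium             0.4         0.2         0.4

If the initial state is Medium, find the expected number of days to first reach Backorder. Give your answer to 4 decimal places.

Let t(s) be the expected number of days to first reach Backorder from state s, with t(Backorder) = 0. Conditioning on the first day:
t(Low) = 1 + 0.3·t(Low) + 0.2·t(Medium)
t(Medium) = 1 + 0.4·t(Low) + 0.4·t(Medium)
Solving: t(Low) = 2.3529, t(Medium) = 3.2353.
Expected days from Medium to Backorder: 3.2353.

3.2353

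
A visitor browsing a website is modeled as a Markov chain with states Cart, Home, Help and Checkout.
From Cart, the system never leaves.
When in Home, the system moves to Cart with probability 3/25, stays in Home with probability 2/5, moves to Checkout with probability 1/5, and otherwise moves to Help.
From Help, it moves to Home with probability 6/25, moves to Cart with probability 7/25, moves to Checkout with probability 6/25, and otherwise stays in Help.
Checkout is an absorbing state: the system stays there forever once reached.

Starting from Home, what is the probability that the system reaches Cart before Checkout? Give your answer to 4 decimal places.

Let h(s) be the probability of absorption at Cart starting from transient state s. Then h(Cart) = 1 and h(Checkout) = 0. By first-step analysis:
h(Home) = 0.12·1 + 0.4·h(Home) + 0.28·h(Help) + 0.2·0
h(Help) = 0.28·1 + 0.24·h(Home) + 0.24·h(Help) + 0.24·0
Solving: h(Home) = 0.4362, h(Help) = 0.5062.
Starting from Home, the probability is 0.4362.

0.4362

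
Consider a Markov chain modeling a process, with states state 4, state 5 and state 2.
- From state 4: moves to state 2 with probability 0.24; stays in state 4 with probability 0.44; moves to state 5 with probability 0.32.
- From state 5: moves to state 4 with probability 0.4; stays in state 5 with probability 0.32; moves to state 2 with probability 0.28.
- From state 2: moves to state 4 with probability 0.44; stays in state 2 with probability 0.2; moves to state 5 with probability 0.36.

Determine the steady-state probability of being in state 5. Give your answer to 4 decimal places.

Let the stationary distribution be π with π = πP and π_1 + π_2 + π_3 = 1.
π_1 = 0.44·π_1 + 0.4·π_2 + 0.44·π_3
π_2 = 0.32·π_1 + 0.32·π_2 + 0.36·π_3
Solving with the normalization constraint gives π = (0.4268, 0.3297, 0.2435).
So the stationary probability of state 5 is 0.3297.

0.3297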